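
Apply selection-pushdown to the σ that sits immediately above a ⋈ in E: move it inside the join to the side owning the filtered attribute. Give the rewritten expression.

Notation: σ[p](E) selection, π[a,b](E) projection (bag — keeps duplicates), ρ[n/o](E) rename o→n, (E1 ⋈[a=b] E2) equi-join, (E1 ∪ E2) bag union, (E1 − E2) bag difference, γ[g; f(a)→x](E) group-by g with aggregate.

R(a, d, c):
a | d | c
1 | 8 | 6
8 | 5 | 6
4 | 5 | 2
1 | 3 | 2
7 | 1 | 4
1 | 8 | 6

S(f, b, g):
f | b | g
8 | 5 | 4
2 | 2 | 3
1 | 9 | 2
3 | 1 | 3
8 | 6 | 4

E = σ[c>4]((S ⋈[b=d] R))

σ filters on c, owned by the right side.
E' = (S ⋈[b=d] σ[c>4](R))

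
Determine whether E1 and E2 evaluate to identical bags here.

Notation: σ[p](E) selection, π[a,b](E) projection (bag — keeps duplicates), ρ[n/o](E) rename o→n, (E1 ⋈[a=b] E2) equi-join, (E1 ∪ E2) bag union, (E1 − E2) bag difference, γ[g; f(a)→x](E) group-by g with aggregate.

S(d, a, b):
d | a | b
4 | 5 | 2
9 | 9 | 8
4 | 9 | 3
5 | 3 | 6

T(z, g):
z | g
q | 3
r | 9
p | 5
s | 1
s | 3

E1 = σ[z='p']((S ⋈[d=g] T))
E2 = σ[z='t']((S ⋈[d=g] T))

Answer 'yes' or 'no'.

E1 row counts bottom-up:
  S → 4
  T → 5
  (S ⋈[d=g] T) → 2
  σ[z='p']((S ⋈[d=g] T)) → 1
E2 row counts bottom-up:
  S → 4
  T → 5
  (S ⋈[d=g] T) → 2
  σ[z='t']((S ⋈[d=g] T)) → 0

E1 result:
d | a | b | z | g
5 | 3 | 6 | p | 5
E2 result:
d | a | b | z | g
(0 rows)
Witness: (5, 3, 6, 'p', 5) appears 1× in E1 but 0× in E2.

no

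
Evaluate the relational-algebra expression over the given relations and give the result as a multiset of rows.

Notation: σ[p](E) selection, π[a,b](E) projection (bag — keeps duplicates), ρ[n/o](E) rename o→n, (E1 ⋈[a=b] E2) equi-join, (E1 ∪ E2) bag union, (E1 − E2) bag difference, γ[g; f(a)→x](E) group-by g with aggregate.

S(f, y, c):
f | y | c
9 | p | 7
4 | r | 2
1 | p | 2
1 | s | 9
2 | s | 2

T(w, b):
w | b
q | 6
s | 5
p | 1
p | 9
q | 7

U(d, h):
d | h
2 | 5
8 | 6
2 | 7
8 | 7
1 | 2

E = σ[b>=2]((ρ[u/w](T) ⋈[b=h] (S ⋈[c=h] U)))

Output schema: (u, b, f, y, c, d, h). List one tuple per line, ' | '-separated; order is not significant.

Subexpression sizes:
  T → 5
  ρ[u/w](T) → 5
  S → 5
  U → 5
  (S ⋈[c=h] U) → 5
  (ρ[u/w](T) ⋈[b=h] (S ⋈[c=h] U)) → 2
  σ[b>=2]((ρ[u/w](T) ⋈[b=h] (S ⋈[c=h] U))) → 2

== RESULT ==
u | b | f | y | c | d | h
q | 7 | 9 | p | 7 | 2 | 7
q | 7 | 9 | p | 7 | 8 | 7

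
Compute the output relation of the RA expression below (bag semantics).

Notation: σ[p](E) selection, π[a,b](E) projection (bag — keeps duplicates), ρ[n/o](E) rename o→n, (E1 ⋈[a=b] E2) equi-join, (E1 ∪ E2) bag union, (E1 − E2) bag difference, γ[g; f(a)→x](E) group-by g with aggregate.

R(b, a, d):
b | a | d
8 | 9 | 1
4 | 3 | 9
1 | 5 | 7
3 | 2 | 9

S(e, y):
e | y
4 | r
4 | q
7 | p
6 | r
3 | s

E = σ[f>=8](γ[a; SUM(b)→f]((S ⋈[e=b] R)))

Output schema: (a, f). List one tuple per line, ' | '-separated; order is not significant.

Row counts bottom-up:
  S → 5
  R → 4
  (S ⋈[e=b] R) → 3
  γ[a; SUM(b)→f]((S ⋈[e=b] R)) → 2
  σ[f>=8](γ[a; SUM(b)→f]((S ⋈[e=b] R))) → 1

== RESULT ==
a | f
3 | 8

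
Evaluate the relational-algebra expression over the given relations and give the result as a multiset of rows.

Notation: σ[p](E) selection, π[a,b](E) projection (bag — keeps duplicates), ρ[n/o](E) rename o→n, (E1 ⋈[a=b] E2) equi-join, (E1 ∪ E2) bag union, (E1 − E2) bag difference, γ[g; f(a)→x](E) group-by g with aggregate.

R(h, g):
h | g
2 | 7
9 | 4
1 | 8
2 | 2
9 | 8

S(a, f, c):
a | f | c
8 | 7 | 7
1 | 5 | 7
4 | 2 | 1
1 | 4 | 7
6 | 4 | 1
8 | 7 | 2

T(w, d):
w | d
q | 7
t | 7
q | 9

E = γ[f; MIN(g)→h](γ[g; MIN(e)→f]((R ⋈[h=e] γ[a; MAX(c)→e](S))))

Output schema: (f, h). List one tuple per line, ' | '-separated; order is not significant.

Row counts bottom-up:
  R → 5
  S → 6
  γ[a; MAX(c)→e](S) → 4
  (R ⋈[h=e] γ[a; MAX(c)→e](S)) → 2
  γ[g; MIN(e)→f]((R ⋈[h=e] γ[a; MAX(c)→e](S))) → 1
  γ[f; MIN(g)→h](γ[g; MIN(e)→f]((R ⋈[h=e] γ[a; MAX(c)→e](S)))) → 1

== RESULT ==
f | h
1 | 8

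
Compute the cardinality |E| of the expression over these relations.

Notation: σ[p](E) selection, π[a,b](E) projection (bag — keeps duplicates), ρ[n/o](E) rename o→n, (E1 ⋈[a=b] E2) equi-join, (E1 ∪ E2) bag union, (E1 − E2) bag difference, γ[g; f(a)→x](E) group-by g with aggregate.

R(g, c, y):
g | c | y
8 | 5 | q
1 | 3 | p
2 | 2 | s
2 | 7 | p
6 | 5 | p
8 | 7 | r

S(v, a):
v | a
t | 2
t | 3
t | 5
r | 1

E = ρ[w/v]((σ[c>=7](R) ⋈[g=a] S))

Subexpression sizes:
  R → 6
  σ[c>=7](R) → 2
  S → 4
  (σ[c>=7](R) ⋈[g=a] S) → 1
  ρ[w/v]((σ[c>=7](R) ⋈[g=a] S)) → 1

|E| = 1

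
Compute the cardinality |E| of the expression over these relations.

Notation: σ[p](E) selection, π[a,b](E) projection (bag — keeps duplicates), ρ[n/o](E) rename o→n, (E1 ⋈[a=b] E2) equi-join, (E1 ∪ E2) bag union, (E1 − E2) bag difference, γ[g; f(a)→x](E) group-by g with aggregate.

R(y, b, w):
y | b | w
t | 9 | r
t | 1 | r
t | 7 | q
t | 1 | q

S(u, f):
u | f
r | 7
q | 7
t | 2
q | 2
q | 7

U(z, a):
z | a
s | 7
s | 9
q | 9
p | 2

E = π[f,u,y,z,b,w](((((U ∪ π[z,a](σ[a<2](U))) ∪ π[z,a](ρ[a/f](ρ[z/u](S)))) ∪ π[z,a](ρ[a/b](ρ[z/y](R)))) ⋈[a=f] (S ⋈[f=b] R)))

Subexpression sizes:
  U → 4
  U → 4
  σ[a<2](U) → 0
  π[z,a](σ[a<2](U)) → 0
  (U ∪ π[z,a](σ[a<2](U))) → 4
  S → 5
  ρ[z/u](S) → 5
  ρ[a/f](ρ[z/u](S)) → 5
  π[z,a](ρ[a/f](ρ[z/u](S))) → 5
  ((U ∪ π[z,a](σ[a<2](U))) ∪ π[z,a](ρ[a/f](ρ[z/u](S)))) → 9
  R → 4
  ρ[z/y](R) → 4
  ρ[a/b](ρ[z/y](R)) → 4
  π[z,a](ρ[a/b](ρ[z/y](R))) → 4
  (((U ∪ π[z,a](σ[a<2](U))) ∪ π[z,a](ρ[a/f](ρ[z/u](S)))) ∪ π[z,a](ρ[a/b](ρ[z/y](R)))) → 13
  S → 5
  R → 4
  (S ⋈[f=b] R) → 3
  ((((U ∪ π[z,a](σ[a<2](U))) ∪ π[z,a](ρ[a/f](ρ[z/u](S)))) ∪ π[z,a](ρ[a/b](ρ[z/y](R)))) ⋈[a=f] (S ⋈[f=b] R)) → 15
  π[f,u,y,z,b,w](((((U ∪ π[z,a](σ[a<2](U))) ∪ π[z,a](ρ[a/f](ρ[z/u](S)))) ∪ π[z,a](ρ[a/b](ρ[z/y](R)))) ⋈[a=f] (S ⋈[f=b] R))) → 15

|E| = 15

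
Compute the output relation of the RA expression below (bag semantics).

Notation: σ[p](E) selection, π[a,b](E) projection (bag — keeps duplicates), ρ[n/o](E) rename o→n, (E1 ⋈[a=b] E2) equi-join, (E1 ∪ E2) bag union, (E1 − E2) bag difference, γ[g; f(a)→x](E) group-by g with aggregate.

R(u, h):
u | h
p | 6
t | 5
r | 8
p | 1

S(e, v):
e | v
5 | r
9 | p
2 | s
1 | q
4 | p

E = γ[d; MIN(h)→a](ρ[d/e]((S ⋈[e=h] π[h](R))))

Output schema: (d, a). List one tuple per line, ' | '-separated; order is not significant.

Subexpression sizes:
  S → 5
  R → 4
  π[h](R) → 4
  (S ⋈[e=h] π[h](R)) → 2
  ρ[d/e]((S ⋈[e=h] π[h](R))) → 2
  γ[d; MIN(h)→a](ρ[d/e]((S ⋈[e=h] π[h](R)))) → 2

== RESULT ==
d | a
1 | 1
5 | 5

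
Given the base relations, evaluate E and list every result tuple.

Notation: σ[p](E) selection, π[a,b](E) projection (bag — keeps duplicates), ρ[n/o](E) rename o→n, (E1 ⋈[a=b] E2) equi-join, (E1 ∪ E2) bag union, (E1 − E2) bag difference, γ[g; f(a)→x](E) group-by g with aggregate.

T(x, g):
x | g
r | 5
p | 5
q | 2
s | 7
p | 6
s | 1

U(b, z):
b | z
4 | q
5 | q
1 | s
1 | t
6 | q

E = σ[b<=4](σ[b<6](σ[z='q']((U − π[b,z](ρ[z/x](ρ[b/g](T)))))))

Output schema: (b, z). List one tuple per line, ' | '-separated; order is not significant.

Stepwise |·|:
  U → 5
  T → 6
  ρ[b/g](T) → 6
  ρ[z/x](ρ[b/g](T)) → 6
  π[b,z](ρ[z/x](ρ[b/g](T))) → 6
  (U − π[b,z](ρ[z/x](ρ[b/g](T)))) → 4
  σ[z='q']((U − π[b,z](ρ[z/x](ρ[b/g](T))))) → 3
  σ[b<6](σ[z='q']((U − π[b,z](ρ[z/x](ρ[b/g](T)))))) → 2
  σ[b<=4](σ[b<6](σ[z='q']((U − π[b,z](ρ[z/x](ρ[b/g](T))))))) → 1

== RESULT ==
b | z
4 | q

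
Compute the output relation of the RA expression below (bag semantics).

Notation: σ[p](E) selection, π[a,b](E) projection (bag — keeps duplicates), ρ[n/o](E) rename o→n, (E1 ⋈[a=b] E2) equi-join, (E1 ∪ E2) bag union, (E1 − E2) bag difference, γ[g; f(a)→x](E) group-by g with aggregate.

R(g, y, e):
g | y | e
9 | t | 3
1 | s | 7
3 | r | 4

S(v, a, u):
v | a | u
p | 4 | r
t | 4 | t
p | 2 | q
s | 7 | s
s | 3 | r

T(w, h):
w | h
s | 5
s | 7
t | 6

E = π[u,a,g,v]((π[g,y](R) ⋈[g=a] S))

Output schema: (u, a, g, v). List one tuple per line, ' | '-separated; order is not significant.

Stepwise |·|:
  R → 3
  π[g,y](R) → 3
  S → 5
  (π[g,y](R) ⋈[g=a] S) → 1
  π[u,a,g,v]((π[g,y](R) ⋈[g=a] S)) → 1

== RESULT ==
u | a | g | v
r | 3 | 3 | s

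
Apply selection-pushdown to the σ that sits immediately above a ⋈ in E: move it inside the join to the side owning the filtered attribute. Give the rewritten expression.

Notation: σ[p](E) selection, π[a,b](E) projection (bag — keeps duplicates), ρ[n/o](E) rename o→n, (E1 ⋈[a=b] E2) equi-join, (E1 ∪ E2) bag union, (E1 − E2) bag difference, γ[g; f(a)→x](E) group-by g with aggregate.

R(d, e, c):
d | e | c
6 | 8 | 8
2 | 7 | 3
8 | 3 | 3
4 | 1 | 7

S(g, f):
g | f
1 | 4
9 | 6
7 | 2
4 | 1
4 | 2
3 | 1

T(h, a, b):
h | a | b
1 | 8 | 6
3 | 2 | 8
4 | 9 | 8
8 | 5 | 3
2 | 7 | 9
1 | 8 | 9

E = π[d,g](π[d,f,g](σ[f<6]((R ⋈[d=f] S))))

σ filters on f, owned by the right side.
E' = π[d,g](π[d,f,g]((R ⋈[d=f] σ[f<6](S))))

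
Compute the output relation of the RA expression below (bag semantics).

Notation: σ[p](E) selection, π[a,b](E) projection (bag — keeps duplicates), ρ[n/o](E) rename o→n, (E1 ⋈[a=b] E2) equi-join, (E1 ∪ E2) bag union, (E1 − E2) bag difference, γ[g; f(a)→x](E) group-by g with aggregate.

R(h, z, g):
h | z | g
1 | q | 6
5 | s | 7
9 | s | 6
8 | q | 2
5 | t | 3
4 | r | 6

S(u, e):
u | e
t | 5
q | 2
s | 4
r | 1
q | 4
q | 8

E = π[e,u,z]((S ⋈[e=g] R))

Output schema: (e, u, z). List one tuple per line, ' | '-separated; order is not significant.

Row counts bottom-up:
  S → 6
  R → 6
  (S ⋈[e=g] R) → 1
  π[e,u,z]((S ⋈[e=g] R)) → 1

== RESULT ==
e | u | z
2 | q | q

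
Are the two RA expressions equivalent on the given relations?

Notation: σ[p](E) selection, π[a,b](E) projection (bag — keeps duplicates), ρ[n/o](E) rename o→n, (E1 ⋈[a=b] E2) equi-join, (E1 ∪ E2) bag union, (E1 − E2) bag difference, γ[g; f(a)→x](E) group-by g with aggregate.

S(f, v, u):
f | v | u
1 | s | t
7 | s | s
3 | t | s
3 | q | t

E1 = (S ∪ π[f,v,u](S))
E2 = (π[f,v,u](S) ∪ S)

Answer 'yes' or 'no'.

E1 row counts bottom-up:
  S → 4
  S → 4
  π[f,v,u](S) → 4
  (S ∪ π[f,v,u](S)) → 8
E2 row counts bottom-up:
  S → 4
  π[f,v,u](S) → 4
  S → 4
  (π[f,v,u](S) ∪ S) → 8

E1 and E2 produce the same multiset:
f | v | u
1 | s | t
1 | s | t
3 | q | t
3 | q | t
3 | t | s
3 | t | s
7 | s | s
7 | s | s

yes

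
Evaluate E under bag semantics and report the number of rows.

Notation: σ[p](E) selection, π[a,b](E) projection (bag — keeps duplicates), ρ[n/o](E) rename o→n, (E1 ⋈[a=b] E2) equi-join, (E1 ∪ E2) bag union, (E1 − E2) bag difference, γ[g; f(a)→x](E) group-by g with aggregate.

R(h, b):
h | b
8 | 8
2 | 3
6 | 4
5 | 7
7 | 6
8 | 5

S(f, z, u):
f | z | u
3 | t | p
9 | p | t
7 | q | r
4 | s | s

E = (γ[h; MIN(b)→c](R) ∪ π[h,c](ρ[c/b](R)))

Row counts bottom-up:
  R → 6
  γ[h; MIN(b)→c](R) → 5
  R → 6
  ρ[c/b](R) → 6
  π[h,c](ρ[c/b](R)) → 6
  (γ[h; MIN(b)→c](R) ∪ π[h,c](ρ[c/b](R))) → 11

|E| = 11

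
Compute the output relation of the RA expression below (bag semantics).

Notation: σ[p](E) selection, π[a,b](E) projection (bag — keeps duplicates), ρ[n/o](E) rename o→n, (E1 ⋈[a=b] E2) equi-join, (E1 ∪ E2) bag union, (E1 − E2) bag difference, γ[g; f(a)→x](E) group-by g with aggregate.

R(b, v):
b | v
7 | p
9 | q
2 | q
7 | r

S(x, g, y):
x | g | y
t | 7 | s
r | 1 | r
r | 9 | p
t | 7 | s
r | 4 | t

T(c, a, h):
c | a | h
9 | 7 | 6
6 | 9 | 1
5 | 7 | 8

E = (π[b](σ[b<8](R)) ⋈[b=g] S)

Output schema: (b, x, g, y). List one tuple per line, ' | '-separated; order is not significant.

Subexpression sizes:
  R → 4
  σ[b<8](R) → 3
  π[b](σ[b<8](R)) → 3
  S → 5
  (π[b](σ[b<8](R)) ⋈[b=g] S) → 4

== RESULT ==
b | x | g | y
7 | t | 7 | s
7 | t | 7 | s
7 | t | 7 | s
7 | t | 7 | s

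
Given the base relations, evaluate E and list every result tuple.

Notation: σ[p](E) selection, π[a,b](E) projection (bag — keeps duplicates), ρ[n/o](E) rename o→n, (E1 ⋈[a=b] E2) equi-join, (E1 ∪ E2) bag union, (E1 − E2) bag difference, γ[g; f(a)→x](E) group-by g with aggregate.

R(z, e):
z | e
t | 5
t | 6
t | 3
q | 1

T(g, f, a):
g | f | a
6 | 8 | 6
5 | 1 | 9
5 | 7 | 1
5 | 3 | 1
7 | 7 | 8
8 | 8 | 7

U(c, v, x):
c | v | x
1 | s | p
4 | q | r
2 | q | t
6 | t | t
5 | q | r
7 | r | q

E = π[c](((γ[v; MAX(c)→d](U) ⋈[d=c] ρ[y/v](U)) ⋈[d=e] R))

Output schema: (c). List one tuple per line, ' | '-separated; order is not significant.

Row counts bottom-up:
  U → 6
  γ[v; MAX(c)→d](U) → 4
  U → 6
  ρ[y/v](U) → 6
  (γ[v; MAX(c)→d](U) ⋈[d=c] ρ[y/v](U)) → 4
  R → 4
  ((γ[v; MAX(c)→d](U) ⋈[d=c] ρ[y/v](U)) ⋈[d=e] R) → 3
  π[c](((γ[v; MAX(c)→d](U) ⋈[d=c] ρ[y/v](U)) ⋈[d=e] R)) → 3

== RESULT ==
c
1
5
6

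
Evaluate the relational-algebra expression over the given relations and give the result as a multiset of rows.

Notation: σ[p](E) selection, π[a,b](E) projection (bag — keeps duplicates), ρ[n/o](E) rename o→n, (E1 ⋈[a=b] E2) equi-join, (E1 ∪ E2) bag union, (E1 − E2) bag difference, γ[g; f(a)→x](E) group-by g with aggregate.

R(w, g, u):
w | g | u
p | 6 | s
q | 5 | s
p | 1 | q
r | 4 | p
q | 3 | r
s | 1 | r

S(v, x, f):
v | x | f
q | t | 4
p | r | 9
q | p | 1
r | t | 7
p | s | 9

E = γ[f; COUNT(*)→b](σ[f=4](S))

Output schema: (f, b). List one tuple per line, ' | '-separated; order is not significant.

Row counts bottom-up:
  S → 5
  σ[f=4](S) → 1
  γ[f; COUNT(*)→b](σ[f=4](S)) → 1

== RESULT ==
f | b
4 | 1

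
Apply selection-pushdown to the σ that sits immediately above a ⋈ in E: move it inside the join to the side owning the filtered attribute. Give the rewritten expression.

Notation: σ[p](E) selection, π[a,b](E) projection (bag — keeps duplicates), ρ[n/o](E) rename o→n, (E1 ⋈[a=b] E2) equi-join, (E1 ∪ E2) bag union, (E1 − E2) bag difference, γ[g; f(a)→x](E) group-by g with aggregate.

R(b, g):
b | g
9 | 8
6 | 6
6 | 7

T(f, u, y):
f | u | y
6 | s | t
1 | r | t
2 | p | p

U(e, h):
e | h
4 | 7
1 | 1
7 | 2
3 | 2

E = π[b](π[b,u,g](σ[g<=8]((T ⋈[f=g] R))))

σ filters on g, owned by the right side.
E' = π[b](π[b,u,g]((T ⋈[f=g] σ[g<=8](R))))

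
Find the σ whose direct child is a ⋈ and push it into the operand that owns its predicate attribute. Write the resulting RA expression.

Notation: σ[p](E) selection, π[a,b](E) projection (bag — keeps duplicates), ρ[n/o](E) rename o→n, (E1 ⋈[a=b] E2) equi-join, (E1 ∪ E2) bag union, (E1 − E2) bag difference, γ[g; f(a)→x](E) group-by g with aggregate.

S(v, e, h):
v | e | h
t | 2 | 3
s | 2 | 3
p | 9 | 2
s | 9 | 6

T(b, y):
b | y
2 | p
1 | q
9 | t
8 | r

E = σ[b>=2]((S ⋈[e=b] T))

σ filters on b, owned by the right side.
E' = (S ⋈[e=b] σ[b>=2](T))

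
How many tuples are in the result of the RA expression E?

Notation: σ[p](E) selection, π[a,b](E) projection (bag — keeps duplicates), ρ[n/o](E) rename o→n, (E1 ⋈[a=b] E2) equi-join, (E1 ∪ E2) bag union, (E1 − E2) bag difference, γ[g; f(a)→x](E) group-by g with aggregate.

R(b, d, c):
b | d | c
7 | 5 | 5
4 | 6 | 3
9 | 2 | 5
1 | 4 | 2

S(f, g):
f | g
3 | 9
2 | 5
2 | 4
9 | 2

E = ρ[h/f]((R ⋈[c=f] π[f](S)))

Subexpression sizes:
  R → 4
  S → 4
  π[f](S) → 4
  (R ⋈[c=f] π[f](S)) → 3
  ρ[h/f]((R ⋈[c=f] π[f](S))) → 3

|E| = 3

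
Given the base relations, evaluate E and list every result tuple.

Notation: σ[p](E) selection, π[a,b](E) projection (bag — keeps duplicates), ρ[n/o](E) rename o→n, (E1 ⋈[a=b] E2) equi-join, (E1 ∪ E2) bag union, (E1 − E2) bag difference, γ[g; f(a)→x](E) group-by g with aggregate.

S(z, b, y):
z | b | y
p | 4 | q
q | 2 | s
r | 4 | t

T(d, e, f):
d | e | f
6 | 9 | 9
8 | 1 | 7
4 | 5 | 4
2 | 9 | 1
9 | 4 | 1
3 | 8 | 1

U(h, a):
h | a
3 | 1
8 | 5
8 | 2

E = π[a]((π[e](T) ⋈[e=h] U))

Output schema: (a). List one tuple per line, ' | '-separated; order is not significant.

Per-node cardinality:
  T → 6
  π[e](T) → 6
  U → 3
  (π[e](T) ⋈[e=h] U) → 2
  π[a]((π[e](T) ⋈[e=h] U)) → 2

== RESULT ==
a
2
5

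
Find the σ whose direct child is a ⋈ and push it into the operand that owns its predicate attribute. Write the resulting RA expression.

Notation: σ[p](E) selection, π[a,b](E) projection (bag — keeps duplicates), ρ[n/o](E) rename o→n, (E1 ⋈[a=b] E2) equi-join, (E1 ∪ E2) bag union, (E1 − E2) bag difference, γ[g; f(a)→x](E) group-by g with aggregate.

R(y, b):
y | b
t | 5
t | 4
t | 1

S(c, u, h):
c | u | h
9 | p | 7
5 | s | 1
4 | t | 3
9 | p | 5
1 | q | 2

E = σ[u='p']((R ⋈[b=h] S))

σ filters on u, owned by the right side.
E' = (R ⋈[b=h] σ[u='p'](S))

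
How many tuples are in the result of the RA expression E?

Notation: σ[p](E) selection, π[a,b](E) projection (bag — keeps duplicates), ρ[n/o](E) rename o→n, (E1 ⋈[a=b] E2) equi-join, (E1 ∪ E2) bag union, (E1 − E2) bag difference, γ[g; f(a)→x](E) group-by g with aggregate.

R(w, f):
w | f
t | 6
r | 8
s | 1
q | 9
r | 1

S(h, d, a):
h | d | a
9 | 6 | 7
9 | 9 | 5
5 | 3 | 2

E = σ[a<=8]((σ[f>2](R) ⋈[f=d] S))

Per-node cardinality:
  R → 5
  σ[f>2](R) → 3
  S → 3
  (σ[f>2](R) ⋈[f=d] S) → 2
  σ[a<=8]((σ[f>2](R) ⋈[f=d] S)) → 2

|E| = 2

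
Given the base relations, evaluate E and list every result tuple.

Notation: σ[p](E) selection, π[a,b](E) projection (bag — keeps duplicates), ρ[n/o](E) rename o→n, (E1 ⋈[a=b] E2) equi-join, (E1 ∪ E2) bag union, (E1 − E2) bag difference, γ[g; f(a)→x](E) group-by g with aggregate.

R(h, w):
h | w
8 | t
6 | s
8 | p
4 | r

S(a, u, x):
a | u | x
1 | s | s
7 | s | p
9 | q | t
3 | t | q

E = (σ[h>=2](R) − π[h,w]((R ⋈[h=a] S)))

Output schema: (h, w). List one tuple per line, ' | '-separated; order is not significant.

Subexpression sizes:
  R → 4
  σ[h>=2](R) → 4
  R → 4
  S → 4
  (R ⋈[h=a] S) → 0
  π[h,w]((R ⋈[h=a] S)) → 0
  (σ[h>=2](R) − π[h,w]((R ⋈[h=a] S))) → 4

== RESULT ==
h | w
4 | r
6 | s
8 | p
8 | t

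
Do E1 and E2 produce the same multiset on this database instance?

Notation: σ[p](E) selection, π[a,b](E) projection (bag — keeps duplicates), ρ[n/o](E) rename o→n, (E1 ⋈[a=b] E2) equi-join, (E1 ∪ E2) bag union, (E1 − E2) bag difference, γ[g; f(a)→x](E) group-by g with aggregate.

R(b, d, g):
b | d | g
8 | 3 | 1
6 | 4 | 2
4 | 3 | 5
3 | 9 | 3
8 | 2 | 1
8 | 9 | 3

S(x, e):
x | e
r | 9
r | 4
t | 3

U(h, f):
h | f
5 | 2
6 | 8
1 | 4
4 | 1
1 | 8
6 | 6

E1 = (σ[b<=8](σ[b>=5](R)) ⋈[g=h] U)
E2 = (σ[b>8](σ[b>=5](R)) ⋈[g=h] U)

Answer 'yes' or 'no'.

E1 row counts bottom-up:
  R → 6
  σ[b>=5](R) → 4
  σ[b<=8](σ[b>=5](R)) → 4
  U → 6
  (σ[b<=8](σ[b>=5](R)) ⋈[g=h] U) → 4
E2 row counts bottom-up:
  R → 6
  σ[b>=5](R) → 4
  σ[b>8](σ[b>=5](R)) → 0
  U → 6
  (σ[b>8](σ[b>=5](R)) ⋈[g=h] U) → 0

E1 result:
b | d | g | h | f
8 | 2 | 1 | 1 | 4
8 | 2 | 1 | 1 | 8
8 | 3 | 1 | 1 | 4
8 | 3 | 1 | 1 | 8
E2 result:
b | d | g | h | f
(0 rows)
Witness: (8, 3, 1, 1, 4) appears 1× in E1 but 0× in E2.

no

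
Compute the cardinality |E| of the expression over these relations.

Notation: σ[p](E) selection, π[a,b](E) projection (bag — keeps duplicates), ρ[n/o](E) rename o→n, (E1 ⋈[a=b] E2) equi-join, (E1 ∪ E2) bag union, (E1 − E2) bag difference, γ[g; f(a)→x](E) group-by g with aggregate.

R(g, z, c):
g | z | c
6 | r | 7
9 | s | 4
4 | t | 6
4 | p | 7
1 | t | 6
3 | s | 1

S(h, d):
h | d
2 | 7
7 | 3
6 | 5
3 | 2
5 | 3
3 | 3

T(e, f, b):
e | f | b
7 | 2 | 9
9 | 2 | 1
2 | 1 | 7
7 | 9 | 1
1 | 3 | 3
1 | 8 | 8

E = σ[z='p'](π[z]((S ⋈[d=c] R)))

Subexpression sizes:
  S → 6
  R → 6
  (S ⋈[d=c] R) → 2
  π[z]((S ⋈[d=c] R)) → 2
  σ[z='p'](π[z]((S ⋈[d=c] R))) → 1

|E| = 1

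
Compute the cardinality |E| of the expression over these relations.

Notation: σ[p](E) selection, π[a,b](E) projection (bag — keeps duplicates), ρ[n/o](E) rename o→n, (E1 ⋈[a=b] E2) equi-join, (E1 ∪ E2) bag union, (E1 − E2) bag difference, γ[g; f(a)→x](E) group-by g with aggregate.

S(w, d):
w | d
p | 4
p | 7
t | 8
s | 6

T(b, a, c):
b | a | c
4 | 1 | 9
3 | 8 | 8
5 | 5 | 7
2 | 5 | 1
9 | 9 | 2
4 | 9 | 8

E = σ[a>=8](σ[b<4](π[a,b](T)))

Subexpression sizes:
  T → 6
  π[a,b](T) → 6
  σ[b<4](π[a,b](T)) → 2
  σ[a>=8](σ[b<4](π[a,b](T))) → 1

|E| = 1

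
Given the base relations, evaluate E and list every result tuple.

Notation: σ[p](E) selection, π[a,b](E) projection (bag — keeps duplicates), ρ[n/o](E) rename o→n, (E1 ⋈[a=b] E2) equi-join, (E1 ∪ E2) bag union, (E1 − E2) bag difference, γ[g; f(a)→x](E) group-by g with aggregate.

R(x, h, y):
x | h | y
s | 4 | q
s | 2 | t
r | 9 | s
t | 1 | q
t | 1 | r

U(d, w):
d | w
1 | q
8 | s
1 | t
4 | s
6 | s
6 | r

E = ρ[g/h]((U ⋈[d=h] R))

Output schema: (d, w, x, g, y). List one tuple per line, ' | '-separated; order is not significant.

Row counts bottom-up:
  U → 6
  R → 5
  (U ⋈[d=h] R) → 5
  ρ[g/h]((U ⋈[d=h] R)) → 5

== RESULT ==
d | w | x | g | y
1 | q | t | 1 | q
1 | q | t | 1 | r
1 | t | t | 1 | q
1 | t | t | 1 | r
4 | s | s | 4 | q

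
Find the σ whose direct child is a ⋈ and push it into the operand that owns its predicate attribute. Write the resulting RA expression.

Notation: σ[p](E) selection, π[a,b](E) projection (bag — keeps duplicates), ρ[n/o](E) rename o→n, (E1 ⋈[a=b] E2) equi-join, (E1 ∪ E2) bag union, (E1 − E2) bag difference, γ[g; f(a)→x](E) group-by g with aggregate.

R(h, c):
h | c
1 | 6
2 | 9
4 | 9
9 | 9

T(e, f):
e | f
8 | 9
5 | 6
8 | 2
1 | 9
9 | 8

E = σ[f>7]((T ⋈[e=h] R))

σ filters on f, owned by the left side.
E' = (σ[f>7](T) ⋈[e=h] R)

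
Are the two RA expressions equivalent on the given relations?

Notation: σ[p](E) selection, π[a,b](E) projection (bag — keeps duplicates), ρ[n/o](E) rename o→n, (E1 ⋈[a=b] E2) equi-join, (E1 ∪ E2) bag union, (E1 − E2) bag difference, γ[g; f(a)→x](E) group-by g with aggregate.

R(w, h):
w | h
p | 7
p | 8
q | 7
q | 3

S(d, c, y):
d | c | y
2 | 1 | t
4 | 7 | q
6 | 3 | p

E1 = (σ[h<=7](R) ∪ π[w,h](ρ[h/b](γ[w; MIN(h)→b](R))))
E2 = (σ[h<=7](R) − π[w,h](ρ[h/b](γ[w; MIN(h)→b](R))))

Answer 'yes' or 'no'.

E1 row counts bottom-up:
  R → 4
  σ[h<=7](R) → 3
  R → 4
  γ[w; MIN(h)→b](R) → 2
  ρ[h/b](γ[w; MIN(h)→b](R)) → 2
  π[w,h](ρ[h/b](γ[w; MIN(h)→b](R))) → 2
  (σ[h<=7](R) ∪ π[w,h](ρ[h/b](γ[w; MIN(h)→b](R)))) → 5
E2 row counts bottom-up:
  R → 4
  σ[h<=7](R) → 3
  R → 4
  γ[w; MIN(h)→b](R) → 2
  ρ[h/b](γ[w; MIN(h)→b](R)) → 2
  π[w,h](ρ[h/b](γ[w; MIN(h)→b](R))) → 2
  (σ[h<=7](R) − π[w,h](ρ[h/b](γ[w; MIN(h)→b](R)))) → 1

E1 result:
w | h
p | 7
p | 7
q | 3
q | 3
q | 7
E2 result:
w | h
q | 7
Witness: ('q', 3) appears 2× in E1 but 0× in E2.

no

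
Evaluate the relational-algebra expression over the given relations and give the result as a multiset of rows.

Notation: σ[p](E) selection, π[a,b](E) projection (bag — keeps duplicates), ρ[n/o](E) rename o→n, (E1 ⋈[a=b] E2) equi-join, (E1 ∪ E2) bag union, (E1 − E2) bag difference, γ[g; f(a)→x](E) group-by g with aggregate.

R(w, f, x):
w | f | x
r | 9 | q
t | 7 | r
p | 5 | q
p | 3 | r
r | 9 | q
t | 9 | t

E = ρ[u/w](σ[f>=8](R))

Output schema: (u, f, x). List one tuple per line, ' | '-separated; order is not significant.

Subexpression sizes:
  R → 6
  σ[f>=8](R) → 3
  ρ[u/w](σ[f>=8](R)) → 3

== RESULT ==
u | f | x
r | 9 | q
r | 9 | q
t | 9 | t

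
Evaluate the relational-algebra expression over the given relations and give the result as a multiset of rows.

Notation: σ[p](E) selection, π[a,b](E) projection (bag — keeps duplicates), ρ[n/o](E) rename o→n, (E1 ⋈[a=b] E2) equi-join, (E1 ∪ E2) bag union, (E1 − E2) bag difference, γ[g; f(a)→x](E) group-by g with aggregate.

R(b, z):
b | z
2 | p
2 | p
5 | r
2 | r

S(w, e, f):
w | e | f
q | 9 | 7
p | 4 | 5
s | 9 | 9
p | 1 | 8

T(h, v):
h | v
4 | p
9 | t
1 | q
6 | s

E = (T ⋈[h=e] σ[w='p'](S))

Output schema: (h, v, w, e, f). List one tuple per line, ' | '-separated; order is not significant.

Subexpression sizes:
  T → 4
  S → 4
  σ[w='p'](S) → 2
  (T ⋈[h=e] σ[w='p'](S)) → 2

== RESULT ==
h | v | w | e | f
1 | q | p | 1 | 8
4 | p | p | 4 | 5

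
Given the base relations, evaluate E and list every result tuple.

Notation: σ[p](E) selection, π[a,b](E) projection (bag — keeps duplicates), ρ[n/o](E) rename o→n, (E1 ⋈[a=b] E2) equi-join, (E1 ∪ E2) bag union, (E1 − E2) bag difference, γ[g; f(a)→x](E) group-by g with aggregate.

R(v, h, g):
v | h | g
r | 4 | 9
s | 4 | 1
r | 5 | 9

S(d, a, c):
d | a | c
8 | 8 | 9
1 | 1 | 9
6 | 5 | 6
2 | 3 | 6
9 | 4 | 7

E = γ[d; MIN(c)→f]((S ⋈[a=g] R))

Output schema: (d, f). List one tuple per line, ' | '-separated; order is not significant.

Subexpression sizes:
  S → 5
  R → 3
  (S ⋈[a=g] R) → 1
  γ[d; MIN(c)→f]((S ⋈[a=g] R)) → 1

== RESULT ==
d | f
1 | 9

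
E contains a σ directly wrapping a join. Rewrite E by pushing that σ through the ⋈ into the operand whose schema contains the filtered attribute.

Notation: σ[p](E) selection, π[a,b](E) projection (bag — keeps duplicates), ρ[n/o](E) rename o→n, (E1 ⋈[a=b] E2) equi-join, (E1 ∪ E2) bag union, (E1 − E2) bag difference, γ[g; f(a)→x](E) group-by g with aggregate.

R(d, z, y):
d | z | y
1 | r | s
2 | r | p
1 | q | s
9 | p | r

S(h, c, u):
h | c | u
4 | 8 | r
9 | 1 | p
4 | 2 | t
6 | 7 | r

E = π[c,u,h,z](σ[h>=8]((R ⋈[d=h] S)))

σ filters on h, owned by the right side.
E' = π[c,u,h,z]((R ⋈[d=h] σ[h>=8](S)))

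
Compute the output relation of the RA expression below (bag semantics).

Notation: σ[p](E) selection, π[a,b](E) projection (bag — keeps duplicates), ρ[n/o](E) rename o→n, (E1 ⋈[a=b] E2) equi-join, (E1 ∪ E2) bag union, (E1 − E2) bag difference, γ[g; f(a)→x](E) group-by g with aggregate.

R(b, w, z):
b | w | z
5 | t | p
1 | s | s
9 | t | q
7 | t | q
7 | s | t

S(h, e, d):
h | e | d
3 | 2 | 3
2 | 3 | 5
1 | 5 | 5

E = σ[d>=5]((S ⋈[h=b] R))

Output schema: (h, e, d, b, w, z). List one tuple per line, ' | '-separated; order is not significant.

Stepwise |·|:
  S → 3
  R → 5
  (S ⋈[h=b] R) → 1
  σ[d>=5]((S ⋈[h=b] R)) → 1

== RESULT ==
h | e | d | b | w | z
1 | 5 | 5 | 1 | s | s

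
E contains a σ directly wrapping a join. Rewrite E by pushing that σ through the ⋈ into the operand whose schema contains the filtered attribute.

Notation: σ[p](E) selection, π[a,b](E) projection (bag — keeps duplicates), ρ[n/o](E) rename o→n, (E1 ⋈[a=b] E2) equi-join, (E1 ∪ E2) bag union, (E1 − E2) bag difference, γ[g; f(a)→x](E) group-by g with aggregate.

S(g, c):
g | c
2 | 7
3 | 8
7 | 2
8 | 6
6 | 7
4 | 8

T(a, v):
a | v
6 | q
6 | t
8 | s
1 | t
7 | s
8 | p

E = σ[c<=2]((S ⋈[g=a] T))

σ filters on c, owned by the left side.
E' = (σ[c<=2](S) ⋈[g=a] T)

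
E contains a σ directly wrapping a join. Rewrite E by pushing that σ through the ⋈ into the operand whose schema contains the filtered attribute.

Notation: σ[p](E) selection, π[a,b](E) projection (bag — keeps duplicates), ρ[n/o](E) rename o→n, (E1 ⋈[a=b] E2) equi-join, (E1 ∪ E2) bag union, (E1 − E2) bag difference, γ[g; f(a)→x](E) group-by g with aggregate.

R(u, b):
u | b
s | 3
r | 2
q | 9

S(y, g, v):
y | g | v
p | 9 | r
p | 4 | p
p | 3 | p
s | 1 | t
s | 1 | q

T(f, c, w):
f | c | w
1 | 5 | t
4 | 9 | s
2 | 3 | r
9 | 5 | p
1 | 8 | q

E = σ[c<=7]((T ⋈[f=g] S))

σ filters on c, owned by the left side.
E' = (σ[c<=7](T) ⋈[f=g] S)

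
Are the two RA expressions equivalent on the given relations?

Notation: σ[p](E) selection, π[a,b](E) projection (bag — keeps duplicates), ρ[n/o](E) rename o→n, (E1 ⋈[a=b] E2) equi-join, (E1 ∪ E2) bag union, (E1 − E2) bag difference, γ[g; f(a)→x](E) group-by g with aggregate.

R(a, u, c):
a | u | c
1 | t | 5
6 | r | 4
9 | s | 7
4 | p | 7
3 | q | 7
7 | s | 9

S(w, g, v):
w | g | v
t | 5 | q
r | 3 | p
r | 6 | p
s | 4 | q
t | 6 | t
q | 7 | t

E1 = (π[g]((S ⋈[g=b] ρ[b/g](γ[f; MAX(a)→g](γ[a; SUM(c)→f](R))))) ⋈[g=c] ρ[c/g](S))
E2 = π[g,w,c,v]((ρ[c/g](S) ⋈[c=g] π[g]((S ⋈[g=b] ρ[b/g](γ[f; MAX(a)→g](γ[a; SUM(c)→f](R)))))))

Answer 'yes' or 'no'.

E1 stepwise |·|:
  S → 6
  R → 6
  γ[a; SUM(c)→f](R) → 6
  γ[f; MAX(a)→g](γ[a; SUM(c)→f](R)) → 4
  ρ[b/g](γ[f; MAX(a)→g](γ[a; SUM(c)→f](R))) → 4
  (S ⋈[g=b] ρ[b/g](γ[f; MAX(a)→g](γ[a; SUM(c)→f](R)))) → 3
  π[g]((S ⋈[g=b] ρ[b/g](γ[f; MAX(a)→g](γ[a; SUM(c)→f](R))))) → 3
  S → 6
  ρ[c/g](S) → 6
  (π[g]((S ⋈[g=b] ρ[b/g](γ[f; MAX(a)→g](γ[a; SUM(c)→f](R))))) ⋈[g=c] ρ[c/g](S)) → 5
E2 stepwise |·|:
  S → 6
  ρ[c/g](S) → 6
  S → 6
  R → 6
  γ[a; SUM(c)→f](R) → 6
  γ[f; MAX(a)→g](γ[a; SUM(c)→f](R)) → 4
  ρ[b/g](γ[f; MAX(a)→g](γ[a; SUM(c)→f](R))) → 4
  (S ⋈[g=b] ρ[b/g](γ[f; MAX(a)→g](γ[a; SUM(c)→f](R)))) → 3
  π[g]((S ⋈[g=b] ρ[b/g](γ[f; MAX(a)→g](γ[a; SUM(c)→f](R))))) → 3
  (ρ[c/g](S) ⋈[c=g] π[g]((S ⋈[g=b] ρ[b/g](γ[f; MAX(a)→g](γ[a; SUM(c)→f](R)))))) → 5
  π[g,w,c,v]((ρ[c/g](S) ⋈[c=g] π[g]((S ⋈[g=b] ρ[b/g](γ[f; MAX(a)→g](γ[a; SUM(c)→f](R))))))) → 5

E1 and E2 produce the same multiset:
g | w | c | v
6 | r | 6 | p
6 | r | 6 | p
6 | t | 6 | t
6 | t | 6 | t
7 | q | 7 | t

yes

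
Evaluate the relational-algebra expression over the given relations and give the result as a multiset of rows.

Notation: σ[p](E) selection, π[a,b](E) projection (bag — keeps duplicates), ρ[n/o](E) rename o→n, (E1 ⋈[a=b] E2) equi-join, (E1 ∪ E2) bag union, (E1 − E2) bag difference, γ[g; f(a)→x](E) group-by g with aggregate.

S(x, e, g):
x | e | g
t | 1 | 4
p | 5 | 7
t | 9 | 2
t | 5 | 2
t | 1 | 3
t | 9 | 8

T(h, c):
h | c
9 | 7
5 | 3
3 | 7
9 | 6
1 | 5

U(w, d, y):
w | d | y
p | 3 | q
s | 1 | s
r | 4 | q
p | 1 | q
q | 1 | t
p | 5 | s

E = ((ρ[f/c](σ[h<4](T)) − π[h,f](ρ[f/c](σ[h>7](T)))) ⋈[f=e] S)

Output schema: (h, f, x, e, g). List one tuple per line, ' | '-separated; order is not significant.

Row counts bottom-up:
  T → 5
  σ[h<4](T) → 2
  ρ[f/c](σ[h<4](T)) → 2
  T → 5
  σ[h>7](T) → 2
  ρ[f/c](σ[h>7](T)) → 2
  π[h,f](ρ[f/c](σ[h>7](T))) → 2
  (ρ[f/c](σ[h<4](T)) − π[h,f](ρ[f/c](σ[h>7](T)))) → 2
  S → 6
  ((ρ[f/c](σ[h<4](T)) − π[h,f](ρ[f/c](σ[h>7](T)))) ⋈[f=e] S) → 2

== RESULT ==
h | f | x | e | g
1 | 5 | p | 5 | 7
1 | 5 | t | 5 | 2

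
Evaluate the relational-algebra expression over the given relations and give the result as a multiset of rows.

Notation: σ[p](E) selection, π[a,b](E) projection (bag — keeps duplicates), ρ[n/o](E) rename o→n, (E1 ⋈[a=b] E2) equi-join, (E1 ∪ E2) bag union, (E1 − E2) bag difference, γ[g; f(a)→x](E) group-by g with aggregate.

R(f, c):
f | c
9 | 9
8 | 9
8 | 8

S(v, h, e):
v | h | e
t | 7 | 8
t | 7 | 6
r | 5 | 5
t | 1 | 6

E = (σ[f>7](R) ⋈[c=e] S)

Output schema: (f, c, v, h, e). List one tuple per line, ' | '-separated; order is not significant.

Per-node cardinality:
  R → 3
  σ[f>7](R) → 3
  S → 4
  (σ[f>7](R) ⋈[c=e] S) → 1

== RESULT ==
f | c | v | h | e
8 | 8 | t | 7 | 8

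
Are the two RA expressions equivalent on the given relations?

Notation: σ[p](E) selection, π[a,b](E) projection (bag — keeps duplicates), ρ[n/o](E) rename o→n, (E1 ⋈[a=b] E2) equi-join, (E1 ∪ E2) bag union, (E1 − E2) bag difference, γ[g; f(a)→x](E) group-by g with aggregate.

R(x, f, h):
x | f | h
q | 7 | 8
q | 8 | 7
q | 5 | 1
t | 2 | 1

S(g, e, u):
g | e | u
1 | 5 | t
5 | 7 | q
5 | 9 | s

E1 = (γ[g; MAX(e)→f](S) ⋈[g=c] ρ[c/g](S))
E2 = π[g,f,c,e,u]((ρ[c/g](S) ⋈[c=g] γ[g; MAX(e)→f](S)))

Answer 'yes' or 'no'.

E1 per-node cardinality:
  S → 3
  γ[g; MAX(e)→f](S) → 2
  S → 3
  ρ[c/g](S) → 3
  (γ[g; MAX(e)→f](S) ⋈[g=c] ρ[c/g](S)) → 3
E2 per-node cardinality:
  S → 3
  ρ[c/g](S) → 3
  S → 3
  γ[g; MAX(e)→f](S) → 2
  (ρ[c/g](S) ⋈[c=g] γ[g; MAX(e)→f](S)) → 3
  π[g,f,c,e,u]((ρ[c/g](S) ⋈[c=g] γ[g; MAX(e)→f](S))) → 3

E1 and E2 produce the same multiset:
g | f | c | e | u
1 | 5 | 1 | 5 | t
5 | 9 | 5 | 7 | q
5 | 9 | 5 | 9 | s

yes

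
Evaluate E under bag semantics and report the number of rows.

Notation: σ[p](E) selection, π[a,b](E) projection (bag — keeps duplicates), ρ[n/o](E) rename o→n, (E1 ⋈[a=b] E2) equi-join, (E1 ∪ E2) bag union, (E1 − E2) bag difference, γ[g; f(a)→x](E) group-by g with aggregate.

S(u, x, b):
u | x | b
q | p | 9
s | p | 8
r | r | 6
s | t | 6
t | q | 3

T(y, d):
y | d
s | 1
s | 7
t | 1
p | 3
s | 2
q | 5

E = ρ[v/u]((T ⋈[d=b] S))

Row counts bottom-up:
  T → 6
  S → 5
  (T ⋈[d=b] S) → 1
  ρ[v/u]((T ⋈[d=b] S)) → 1

|E| = 1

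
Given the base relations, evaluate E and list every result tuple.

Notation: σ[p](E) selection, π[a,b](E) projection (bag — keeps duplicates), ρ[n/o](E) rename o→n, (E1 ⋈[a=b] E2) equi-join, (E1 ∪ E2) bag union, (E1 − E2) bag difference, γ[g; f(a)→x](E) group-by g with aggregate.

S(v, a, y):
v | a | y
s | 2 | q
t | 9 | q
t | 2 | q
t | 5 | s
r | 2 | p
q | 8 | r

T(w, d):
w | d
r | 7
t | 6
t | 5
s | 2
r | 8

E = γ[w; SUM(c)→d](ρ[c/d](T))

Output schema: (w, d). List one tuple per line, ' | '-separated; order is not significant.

Per-node cardinality:
  T → 5
  ρ[c/d](T) → 5
  γ[w; SUM(c)→d](ρ[c/d](T)) → 3

== RESULT ==
w | d
r | 15
s | 2
t | 11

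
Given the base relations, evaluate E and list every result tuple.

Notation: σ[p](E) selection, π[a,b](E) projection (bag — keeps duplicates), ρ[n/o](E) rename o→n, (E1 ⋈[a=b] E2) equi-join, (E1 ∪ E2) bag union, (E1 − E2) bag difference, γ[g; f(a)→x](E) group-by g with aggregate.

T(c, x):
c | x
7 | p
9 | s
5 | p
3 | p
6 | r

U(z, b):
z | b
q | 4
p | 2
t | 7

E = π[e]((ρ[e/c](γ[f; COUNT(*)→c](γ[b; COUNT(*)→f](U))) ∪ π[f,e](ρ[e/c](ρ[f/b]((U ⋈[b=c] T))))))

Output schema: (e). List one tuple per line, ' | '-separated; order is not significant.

Stepwise |·|:
  U → 3
  γ[b; COUNT(*)→f](U) → 3
  γ[f; COUNT(*)→c](γ[b; COUNT(*)→f](U)) → 1
  ρ[e/c](γ[f; COUNT(*)→c](γ[b; COUNT(*)→f](U))) → 1
  U → 3
  T → 5
  (U ⋈[b=c] T) → 1
  ρ[f/b]((U ⋈[b=c] T)) → 1
  ρ[e/c](ρ[f/b]((U ⋈[b=c] T))) → 1
  π[f,e](ρ[e/c](ρ[f/b]((U ⋈[b=c] T)))) → 1
  (ρ[e/c](γ[f; COUNT(*)→c](γ[b; COUNT(*)→f](U))) ∪ π[f,e](ρ[e/c](ρ[f/b]((U ⋈[b=c] T))))) → 2
  π[e]((ρ[e/c](γ[f; COUNT(*)→c](γ[b; COUNT(*)→f](U))) ∪ π[f,e](ρ[e/c](ρ[f/b]((U ⋈[b=c] T)))))) → 2

== RESULT ==
e
3
7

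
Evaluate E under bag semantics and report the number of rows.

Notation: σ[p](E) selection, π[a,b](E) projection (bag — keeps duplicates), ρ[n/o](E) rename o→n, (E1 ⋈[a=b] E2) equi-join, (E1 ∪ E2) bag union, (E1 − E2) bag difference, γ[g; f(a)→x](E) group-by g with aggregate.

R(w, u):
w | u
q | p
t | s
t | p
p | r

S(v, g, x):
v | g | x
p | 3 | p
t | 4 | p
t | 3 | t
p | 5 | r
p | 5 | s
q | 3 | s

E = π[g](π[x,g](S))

Stepwise |·|:
  S → 6
  π[x,g](S) → 6
  π[g](π[x,g](S)) → 6

|E| = 6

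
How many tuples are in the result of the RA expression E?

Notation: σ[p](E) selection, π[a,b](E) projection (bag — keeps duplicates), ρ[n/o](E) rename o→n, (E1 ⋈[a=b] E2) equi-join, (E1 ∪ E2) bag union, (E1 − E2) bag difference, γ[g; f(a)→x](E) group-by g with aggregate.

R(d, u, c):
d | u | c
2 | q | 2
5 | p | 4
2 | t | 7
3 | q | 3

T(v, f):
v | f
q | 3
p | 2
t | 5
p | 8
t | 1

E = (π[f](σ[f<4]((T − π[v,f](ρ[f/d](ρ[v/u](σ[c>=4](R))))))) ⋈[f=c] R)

Row counts bottom-up:
  T → 5
  R → 4
  σ[c>=4](R) → 2
  ρ[v/u](σ[c>=4](R)) → 2
  ρ[f/d](ρ[v/u](σ[c>=4](R))) → 2
  π[v,f](ρ[f/d](ρ[v/u](σ[c>=4](R)))) → 2
  (T − π[v,f](ρ[f/d](ρ[v/u](σ[c>=4](R))))) → 5
  σ[f<4]((T − π[v,f](ρ[f/d](ρ[v/u](σ[c>=4](R)))))) → 3
  π[f](σ[f<4]((T − π[v,f](ρ[f/d](ρ[v/u](σ[c>=4](R))))))) → 3
  R → 4
  (π[f](σ[f<4]((T − π[v,f](ρ[f/d](ρ[v/u](σ[c>=4](R))))))) ⋈[f=c] R) → 2

|E| = 2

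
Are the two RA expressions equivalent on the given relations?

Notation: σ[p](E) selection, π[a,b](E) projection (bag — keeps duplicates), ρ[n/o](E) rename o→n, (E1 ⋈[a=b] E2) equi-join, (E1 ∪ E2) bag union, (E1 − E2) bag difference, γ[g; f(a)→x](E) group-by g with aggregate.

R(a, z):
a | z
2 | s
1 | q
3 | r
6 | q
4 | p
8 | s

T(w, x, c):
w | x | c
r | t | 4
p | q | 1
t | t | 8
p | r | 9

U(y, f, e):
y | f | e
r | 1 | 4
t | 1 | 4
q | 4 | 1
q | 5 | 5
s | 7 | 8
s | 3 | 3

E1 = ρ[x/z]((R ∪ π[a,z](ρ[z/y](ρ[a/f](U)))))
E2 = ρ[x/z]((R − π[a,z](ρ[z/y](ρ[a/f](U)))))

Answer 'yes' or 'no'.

E1 per-node cardinality:
  R → 6
  U → 6
  ρ[a/f](U) → 6
  ρ[z/y](ρ[a/f](U)) → 6
  π[a,z](ρ[z/y](ρ[a/f](U))) → 6
  (R ∪ π[a,z](ρ[z/y](ρ[a/f](U)))) → 12
  ρ[x/z]((R ∪ π[a,z](ρ[z/y](ρ[a/f](U))))) → 12
E2 per-node cardinality:
  R → 6
  U → 6
  ρ[a/f](U) → 6
  ρ[z/y](ρ[a/f](U)) → 6
  π[a,z](ρ[z/y](ρ[a/f](U))) → 6
  (R − π[a,z](ρ[z/y](ρ[a/f](U)))) → 6
  ρ[x/z]((R − π[a,z](ρ[z/y](ρ[a/f](U))))) → 6

E1 result:
a | x
1 | q
1 | r
1 | t
2 | s
3 | r
3 | s
4 | p
4 | q
5 | q
6 | q
7 | s
8 | s
E2 result:
a | x
1 | q
2 | s
3 | r
4 | p
6 | q
8 | s
Witness: (5, 'q') appears 1× in E1 but 0× in E2.

no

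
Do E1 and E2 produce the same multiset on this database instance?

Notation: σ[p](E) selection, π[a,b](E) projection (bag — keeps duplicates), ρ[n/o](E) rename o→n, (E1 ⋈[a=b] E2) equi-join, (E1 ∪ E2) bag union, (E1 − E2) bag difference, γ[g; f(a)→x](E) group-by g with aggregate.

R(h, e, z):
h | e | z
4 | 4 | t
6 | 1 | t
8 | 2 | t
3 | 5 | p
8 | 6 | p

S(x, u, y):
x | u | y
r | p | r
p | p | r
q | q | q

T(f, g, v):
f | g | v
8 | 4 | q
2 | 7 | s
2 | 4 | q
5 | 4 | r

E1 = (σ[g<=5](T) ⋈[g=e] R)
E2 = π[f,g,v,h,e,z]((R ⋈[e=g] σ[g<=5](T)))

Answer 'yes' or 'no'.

E1 row counts bottom-up:
  T → 4
  σ[g<=5](T) → 3
  R → 5
  (σ[g<=5](T) ⋈[g=e] R) → 3
E2 row counts bottom-up:
  R → 5
  T → 4
  σ[g<=5](T) → 3
  (R ⋈[e=g] σ[g<=5](T)) → 3
  π[f,g,v,h,e,z]((R ⋈[e=g] σ[g<=5](T))) → 3

E1 and E2 produce the same multiset:
f | g | v | h | e | z
2 | 4 | q | 4 | 4 | t
5 | 4 | r | 4 | 4 | t
8 | 4 | q | 4 | 4 | t

yes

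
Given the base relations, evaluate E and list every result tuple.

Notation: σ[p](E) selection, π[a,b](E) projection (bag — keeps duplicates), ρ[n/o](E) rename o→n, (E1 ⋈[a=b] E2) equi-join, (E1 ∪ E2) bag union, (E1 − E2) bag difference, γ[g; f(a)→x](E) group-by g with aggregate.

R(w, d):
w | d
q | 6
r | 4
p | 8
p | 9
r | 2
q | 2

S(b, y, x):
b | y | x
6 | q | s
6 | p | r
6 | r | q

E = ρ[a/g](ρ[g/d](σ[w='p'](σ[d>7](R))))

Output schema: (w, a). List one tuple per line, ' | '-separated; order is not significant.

Stepwise |·|:
  R → 6
  σ[d>7](R) → 2
  σ[w='p'](σ[d>7](R)) → 2
  ρ[g/d](σ[w='p'](σ[d>7](R))) → 2
  ρ[a/g](ρ[g/d](σ[w='p'](σ[d>7](R)))) → 2

== RESULT ==
w | a
p | 8
p | 9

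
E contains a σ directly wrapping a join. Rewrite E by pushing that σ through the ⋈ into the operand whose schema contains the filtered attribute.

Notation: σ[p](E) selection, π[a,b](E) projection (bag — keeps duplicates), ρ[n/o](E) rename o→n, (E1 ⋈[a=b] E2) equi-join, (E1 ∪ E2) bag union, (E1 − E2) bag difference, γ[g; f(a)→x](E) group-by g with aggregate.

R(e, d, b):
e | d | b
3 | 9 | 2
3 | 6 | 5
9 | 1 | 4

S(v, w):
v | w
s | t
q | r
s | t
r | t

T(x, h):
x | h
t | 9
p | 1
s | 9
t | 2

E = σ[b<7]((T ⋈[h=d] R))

σ filters on b, owned by the right side.
E' = (T ⋈[h=d] σ[b<7](R))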